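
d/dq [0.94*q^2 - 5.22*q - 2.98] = 1.88*q - 5.22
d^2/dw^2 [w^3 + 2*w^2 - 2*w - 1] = 6*w + 4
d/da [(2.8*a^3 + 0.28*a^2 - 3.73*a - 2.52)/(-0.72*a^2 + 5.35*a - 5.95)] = (-2.016*a^4 + 29.96*a^3 - 51.1676*a^2 - 6.9608*a + 35.6755)/(0.5184*a^4 - 7.704*a^3 + 37.1905*a^2 - 63.665*a + 35.4025)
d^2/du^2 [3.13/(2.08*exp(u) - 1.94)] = (13.541632*exp(u) + 12.630176)*exp(u)/(2.08*exp(u) - 1.94)^3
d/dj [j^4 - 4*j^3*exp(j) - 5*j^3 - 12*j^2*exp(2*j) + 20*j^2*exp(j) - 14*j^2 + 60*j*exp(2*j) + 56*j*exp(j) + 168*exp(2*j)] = -4*j^3*exp(j) + 4*j^3 - 24*j^2*exp(2*j) + 8*j^2*exp(j) - 15*j^2 + 96*j*exp(2*j) + 96*j*exp(j) - 28*j + 396*exp(2*j) + 56*exp(j)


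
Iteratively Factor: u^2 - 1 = (u + 1)*(u - 1)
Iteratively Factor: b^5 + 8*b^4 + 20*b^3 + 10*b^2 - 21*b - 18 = (b + 2)*(b^4 + 6*b^3 + 8*b^2 - 6*b - 9) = (b - 1)*(b + 2)*(b^3 + 7*b^2 + 15*b + 9) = (b - 1)*(b + 1)*(b + 2)*(b^2 + 6*b + 9) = (b - 1)*(b + 1)*(b + 2)*(b + 3)*(b + 3)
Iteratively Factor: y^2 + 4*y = (y + 4)*(y)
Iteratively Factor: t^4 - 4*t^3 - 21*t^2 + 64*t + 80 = (t - 5)*(t^3 + t^2 - 16*t - 16) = (t - 5)*(t - 4)*(t^2 + 5*t + 4) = (t - 5)*(t - 4)*(t + 1)*(t + 4)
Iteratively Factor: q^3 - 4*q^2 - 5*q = (q - 5)*(q^2 + q) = (q - 5)*(q + 1)*(q)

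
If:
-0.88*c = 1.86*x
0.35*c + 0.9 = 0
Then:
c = -2.57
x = 1.22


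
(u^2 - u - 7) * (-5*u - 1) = -5*u^3 + 4*u^2 + 36*u + 7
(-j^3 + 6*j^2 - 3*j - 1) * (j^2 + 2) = -j^5 + 6*j^4 - 5*j^3 + 11*j^2 - 6*j - 2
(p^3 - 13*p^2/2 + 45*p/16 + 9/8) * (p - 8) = p^4 - 29*p^3/2 + 877*p^2/16 - 171*p/8 - 9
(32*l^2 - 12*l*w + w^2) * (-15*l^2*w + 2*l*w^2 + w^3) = -480*l^4*w + 244*l^3*w^2 - 7*l^2*w^3 - 10*l*w^4 + w^5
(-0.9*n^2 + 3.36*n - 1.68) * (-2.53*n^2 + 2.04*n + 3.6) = 2.277*n^4 - 10.3368*n^3 + 7.8648*n^2 + 8.6688*n - 6.048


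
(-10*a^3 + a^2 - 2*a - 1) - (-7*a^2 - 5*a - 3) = -10*a^3 + 8*a^2 + 3*a + 2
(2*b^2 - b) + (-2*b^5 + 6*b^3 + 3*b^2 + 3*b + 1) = -2*b^5 + 6*b^3 + 5*b^2 + 2*b + 1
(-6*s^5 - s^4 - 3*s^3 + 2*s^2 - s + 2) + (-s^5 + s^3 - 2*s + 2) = -7*s^5 - s^4 - 2*s^3 + 2*s^2 - 3*s + 4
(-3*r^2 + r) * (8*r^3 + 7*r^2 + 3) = -24*r^5 - 13*r^4 + 7*r^3 - 9*r^2 + 3*r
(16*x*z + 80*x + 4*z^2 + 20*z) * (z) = 16*x*z^2 + 80*x*z + 4*z^3 + 20*z^2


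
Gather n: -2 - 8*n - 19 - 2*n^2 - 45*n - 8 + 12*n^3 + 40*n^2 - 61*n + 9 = 12*n^3 + 38*n^2 - 114*n - 20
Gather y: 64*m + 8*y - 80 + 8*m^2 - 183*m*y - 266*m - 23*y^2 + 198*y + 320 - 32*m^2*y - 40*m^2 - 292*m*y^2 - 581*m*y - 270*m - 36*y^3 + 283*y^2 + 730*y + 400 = -32*m^2 - 472*m - 36*y^3 + y^2*(260 - 292*m) + y*(-32*m^2 - 764*m + 936) + 640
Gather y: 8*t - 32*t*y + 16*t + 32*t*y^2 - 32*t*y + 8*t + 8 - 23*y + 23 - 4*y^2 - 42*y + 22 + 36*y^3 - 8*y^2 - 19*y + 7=32*t + 36*y^3 + y^2*(32*t - 12) + y*(-64*t - 84) + 60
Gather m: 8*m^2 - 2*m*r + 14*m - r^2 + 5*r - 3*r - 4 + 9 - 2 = 8*m^2 + m*(14 - 2*r) - r^2 + 2*r + 3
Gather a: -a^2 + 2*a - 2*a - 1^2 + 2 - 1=-a^2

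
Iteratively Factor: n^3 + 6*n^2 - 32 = (n + 4)*(n^2 + 2*n - 8) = (n + 4)^2*(n - 2)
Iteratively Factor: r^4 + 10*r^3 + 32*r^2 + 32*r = (r + 4)*(r^3 + 6*r^2 + 8*r) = (r + 2)*(r + 4)*(r^2 + 4*r) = (r + 2)*(r + 4)^2*(r)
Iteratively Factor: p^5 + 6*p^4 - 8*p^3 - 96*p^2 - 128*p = (p)*(p^4 + 6*p^3 - 8*p^2 - 96*p - 128) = p*(p + 4)*(p^3 + 2*p^2 - 16*p - 32) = p*(p + 4)^2*(p^2 - 2*p - 8) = p*(p - 4)*(p + 4)^2*(p + 2)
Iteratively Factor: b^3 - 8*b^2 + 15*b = (b)*(b^2 - 8*b + 15) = b*(b - 5)*(b - 3)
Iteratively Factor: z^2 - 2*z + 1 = (z - 1)*(z - 1)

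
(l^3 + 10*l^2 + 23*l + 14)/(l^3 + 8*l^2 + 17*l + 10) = (l + 7)/(l + 5)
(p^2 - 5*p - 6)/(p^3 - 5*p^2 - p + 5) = (p - 6)/(p^2 - 6*p + 5)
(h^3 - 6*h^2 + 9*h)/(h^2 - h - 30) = h*(-h^2 + 6*h - 9)/(-h^2 + h + 30)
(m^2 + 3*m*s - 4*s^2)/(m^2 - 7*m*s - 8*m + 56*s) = (m^2 + 3*m*s - 4*s^2)/(m^2 - 7*m*s - 8*m + 56*s)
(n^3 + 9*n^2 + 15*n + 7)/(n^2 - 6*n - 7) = (n^2 + 8*n + 7)/(n - 7)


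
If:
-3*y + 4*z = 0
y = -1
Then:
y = -1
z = -3/4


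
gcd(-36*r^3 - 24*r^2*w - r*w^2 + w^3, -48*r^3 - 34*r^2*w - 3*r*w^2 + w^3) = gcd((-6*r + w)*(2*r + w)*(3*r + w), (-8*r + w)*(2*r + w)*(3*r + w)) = 6*r^2 + 5*r*w + w^2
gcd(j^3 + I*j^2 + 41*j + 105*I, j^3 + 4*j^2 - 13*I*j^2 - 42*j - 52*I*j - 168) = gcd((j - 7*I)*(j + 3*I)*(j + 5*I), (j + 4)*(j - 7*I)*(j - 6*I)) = j - 7*I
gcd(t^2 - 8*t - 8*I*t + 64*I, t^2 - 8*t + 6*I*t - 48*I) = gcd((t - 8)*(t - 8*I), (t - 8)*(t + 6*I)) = t - 8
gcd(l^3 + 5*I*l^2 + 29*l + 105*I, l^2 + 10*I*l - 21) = l^2 + 10*I*l - 21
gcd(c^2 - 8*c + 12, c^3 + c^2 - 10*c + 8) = c - 2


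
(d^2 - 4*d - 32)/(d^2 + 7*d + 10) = (d^2 - 4*d - 32)/(d^2 + 7*d + 10)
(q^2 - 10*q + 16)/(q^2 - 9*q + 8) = (q - 2)/(q - 1)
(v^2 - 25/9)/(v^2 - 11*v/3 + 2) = (9*v^2 - 25)/(3*(3*v^2 - 11*v + 6))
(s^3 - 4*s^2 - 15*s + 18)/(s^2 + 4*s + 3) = (s^2 - 7*s + 6)/(s + 1)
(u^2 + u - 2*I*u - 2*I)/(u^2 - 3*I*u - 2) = (u + 1)/(u - I)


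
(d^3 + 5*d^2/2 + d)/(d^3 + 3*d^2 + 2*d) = (d + 1/2)/(d + 1)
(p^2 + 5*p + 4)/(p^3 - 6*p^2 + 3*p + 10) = (p + 4)/(p^2 - 7*p + 10)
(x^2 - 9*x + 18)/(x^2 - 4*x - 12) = (x - 3)/(x + 2)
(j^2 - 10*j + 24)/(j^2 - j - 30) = (j - 4)/(j + 5)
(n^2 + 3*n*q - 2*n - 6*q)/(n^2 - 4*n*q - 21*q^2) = (2 - n)/(-n + 7*q)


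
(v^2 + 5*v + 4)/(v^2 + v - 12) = (v + 1)/(v - 3)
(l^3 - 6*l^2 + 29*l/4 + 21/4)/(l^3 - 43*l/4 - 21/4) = (l - 3)/(l + 3)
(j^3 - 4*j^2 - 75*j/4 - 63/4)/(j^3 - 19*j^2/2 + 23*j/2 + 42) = (j + 3/2)/(j - 4)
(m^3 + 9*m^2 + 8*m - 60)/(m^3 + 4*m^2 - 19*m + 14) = (m^2 + 11*m + 30)/(m^2 + 6*m - 7)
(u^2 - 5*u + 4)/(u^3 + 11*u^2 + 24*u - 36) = (u - 4)/(u^2 + 12*u + 36)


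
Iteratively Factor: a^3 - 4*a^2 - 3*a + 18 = (a + 2)*(a^2 - 6*a + 9) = (a - 3)*(a + 2)*(a - 3)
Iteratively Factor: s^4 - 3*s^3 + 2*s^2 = (s)*(s^3 - 3*s^2 + 2*s) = s^2*(s^2 - 3*s + 2) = s^2*(s - 1)*(s - 2)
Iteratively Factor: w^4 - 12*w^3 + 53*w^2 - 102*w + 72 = (w - 4)*(w^3 - 8*w^2 + 21*w - 18) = (w - 4)*(w - 3)*(w^2 - 5*w + 6) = (w - 4)*(w - 3)^2*(w - 2)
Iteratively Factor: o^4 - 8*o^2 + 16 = (o + 2)*(o^3 - 2*o^2 - 4*o + 8) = (o - 2)*(o + 2)*(o^2 - 4) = (o - 2)^2*(o + 2)*(o + 2)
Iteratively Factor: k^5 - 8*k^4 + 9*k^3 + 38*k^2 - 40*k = (k)*(k^4 - 8*k^3 + 9*k^2 + 38*k - 40) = k*(k + 2)*(k^3 - 10*k^2 + 29*k - 20) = k*(k - 4)*(k + 2)*(k^2 - 6*k + 5) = k*(k - 5)*(k - 4)*(k + 2)*(k - 1)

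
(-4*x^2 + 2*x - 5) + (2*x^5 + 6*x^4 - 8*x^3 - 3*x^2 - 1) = 2*x^5 + 6*x^4 - 8*x^3 - 7*x^2 + 2*x - 6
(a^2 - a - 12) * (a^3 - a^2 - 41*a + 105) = a^5 - 2*a^4 - 52*a^3 + 158*a^2 + 387*a - 1260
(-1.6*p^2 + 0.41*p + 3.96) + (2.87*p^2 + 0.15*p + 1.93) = 1.27*p^2 + 0.56*p + 5.89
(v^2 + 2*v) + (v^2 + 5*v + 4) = 2*v^2 + 7*v + 4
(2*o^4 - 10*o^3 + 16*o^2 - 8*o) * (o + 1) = 2*o^5 - 8*o^4 + 6*o^3 + 8*o^2 - 8*o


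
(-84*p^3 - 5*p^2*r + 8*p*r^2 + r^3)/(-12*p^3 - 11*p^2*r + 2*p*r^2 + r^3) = (7*p + r)/(p + r)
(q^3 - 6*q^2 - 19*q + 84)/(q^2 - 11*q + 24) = (q^2 - 3*q - 28)/(q - 8)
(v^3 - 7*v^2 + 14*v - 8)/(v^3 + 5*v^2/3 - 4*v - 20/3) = 3*(v^2 - 5*v + 4)/(3*v^2 + 11*v + 10)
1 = 1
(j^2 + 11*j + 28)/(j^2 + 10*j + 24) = (j + 7)/(j + 6)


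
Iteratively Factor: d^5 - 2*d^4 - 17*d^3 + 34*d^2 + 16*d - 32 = (d - 4)*(d^4 + 2*d^3 - 9*d^2 - 2*d + 8) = (d - 4)*(d + 4)*(d^3 - 2*d^2 - d + 2) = (d - 4)*(d - 2)*(d + 4)*(d^2 - 1) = (d - 4)*(d - 2)*(d - 1)*(d + 4)*(d + 1)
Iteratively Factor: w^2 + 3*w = (w)*(w + 3)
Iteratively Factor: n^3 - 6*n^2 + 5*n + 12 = (n - 3)*(n^2 - 3*n - 4) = (n - 4)*(n - 3)*(n + 1)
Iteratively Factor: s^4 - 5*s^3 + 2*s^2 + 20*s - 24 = (s - 2)*(s^3 - 3*s^2 - 4*s + 12) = (s - 3)*(s - 2)*(s^2 - 4) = (s - 3)*(s - 2)*(s + 2)*(s - 2)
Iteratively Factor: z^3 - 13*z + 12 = (z + 4)*(z^2 - 4*z + 3) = (z - 3)*(z + 4)*(z - 1)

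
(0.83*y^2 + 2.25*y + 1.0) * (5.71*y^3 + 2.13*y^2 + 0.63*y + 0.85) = 4.7393*y^5 + 14.6154*y^4 + 11.0254*y^3 + 4.253*y^2 + 2.5425*y + 0.85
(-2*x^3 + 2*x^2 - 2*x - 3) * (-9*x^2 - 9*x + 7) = 18*x^5 - 14*x^3 + 59*x^2 + 13*x - 21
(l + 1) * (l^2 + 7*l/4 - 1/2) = l^3 + 11*l^2/4 + 5*l/4 - 1/2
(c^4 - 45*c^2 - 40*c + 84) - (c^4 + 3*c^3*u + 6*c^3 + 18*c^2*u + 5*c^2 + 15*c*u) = -3*c^3*u - 6*c^3 - 18*c^2*u - 50*c^2 - 15*c*u - 40*c + 84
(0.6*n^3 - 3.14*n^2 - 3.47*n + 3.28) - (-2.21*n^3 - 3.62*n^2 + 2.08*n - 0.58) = 2.81*n^3 + 0.48*n^2 - 5.55*n + 3.86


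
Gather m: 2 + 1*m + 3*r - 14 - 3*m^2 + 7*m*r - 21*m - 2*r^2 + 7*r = -3*m^2 + m*(7*r - 20) - 2*r^2 + 10*r - 12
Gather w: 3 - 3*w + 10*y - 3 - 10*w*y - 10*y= w*(-10*y - 3)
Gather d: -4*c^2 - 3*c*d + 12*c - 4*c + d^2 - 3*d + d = -4*c^2 + 8*c + d^2 + d*(-3*c - 2)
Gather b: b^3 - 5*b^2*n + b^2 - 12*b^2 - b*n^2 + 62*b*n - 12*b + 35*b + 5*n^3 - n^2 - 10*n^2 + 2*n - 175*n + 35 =b^3 + b^2*(-5*n - 11) + b*(-n^2 + 62*n + 23) + 5*n^3 - 11*n^2 - 173*n + 35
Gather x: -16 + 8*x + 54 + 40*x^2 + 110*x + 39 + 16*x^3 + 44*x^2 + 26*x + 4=16*x^3 + 84*x^2 + 144*x + 81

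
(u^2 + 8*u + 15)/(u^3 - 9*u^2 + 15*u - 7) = (u^2 + 8*u + 15)/(u^3 - 9*u^2 + 15*u - 7)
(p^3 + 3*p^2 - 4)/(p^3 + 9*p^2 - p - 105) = (p^3 + 3*p^2 - 4)/(p^3 + 9*p^2 - p - 105)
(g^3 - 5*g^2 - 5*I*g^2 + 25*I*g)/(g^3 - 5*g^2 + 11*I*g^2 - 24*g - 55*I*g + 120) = g*(g - 5*I)/(g^2 + 11*I*g - 24)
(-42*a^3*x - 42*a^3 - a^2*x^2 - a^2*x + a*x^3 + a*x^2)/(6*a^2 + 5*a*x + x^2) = a*(-42*a^2*x - 42*a^2 - a*x^2 - a*x + x^3 + x^2)/(6*a^2 + 5*a*x + x^2)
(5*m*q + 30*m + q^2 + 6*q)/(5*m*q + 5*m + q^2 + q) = (q + 6)/(q + 1)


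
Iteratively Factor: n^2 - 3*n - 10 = (n - 5)*(n + 2)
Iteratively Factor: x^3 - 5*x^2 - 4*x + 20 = (x - 5)*(x^2 - 4) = (x - 5)*(x + 2)*(x - 2)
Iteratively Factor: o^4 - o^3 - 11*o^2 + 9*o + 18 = (o - 2)*(o^3 + o^2 - 9*o - 9) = (o - 2)*(o + 3)*(o^2 - 2*o - 3) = (o - 3)*(o - 2)*(o + 3)*(o + 1)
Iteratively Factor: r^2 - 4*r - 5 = (r + 1)*(r - 5)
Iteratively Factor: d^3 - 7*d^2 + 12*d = (d - 4)*(d^2 - 3*d) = d*(d - 4)*(d - 3)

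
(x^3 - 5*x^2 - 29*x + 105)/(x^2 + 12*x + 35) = (x^2 - 10*x + 21)/(x + 7)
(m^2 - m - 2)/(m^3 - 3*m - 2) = 1/(m + 1)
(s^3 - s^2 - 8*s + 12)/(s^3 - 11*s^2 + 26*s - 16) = (s^2 + s - 6)/(s^2 - 9*s + 8)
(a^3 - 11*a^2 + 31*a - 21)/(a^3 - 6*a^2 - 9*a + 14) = (a - 3)/(a + 2)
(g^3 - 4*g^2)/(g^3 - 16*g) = g/(g + 4)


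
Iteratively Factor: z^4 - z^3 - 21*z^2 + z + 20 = (z - 1)*(z^3 - 21*z - 20) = (z - 1)*(z + 1)*(z^2 - z - 20) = (z - 1)*(z + 1)*(z + 4)*(z - 5)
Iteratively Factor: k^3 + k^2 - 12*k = (k - 3)*(k^2 + 4*k) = (k - 3)*(k + 4)*(k)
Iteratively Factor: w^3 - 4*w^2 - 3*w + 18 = (w - 3)*(w^2 - w - 6) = (w - 3)*(w + 2)*(w - 3)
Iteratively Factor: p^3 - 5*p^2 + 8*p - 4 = (p - 1)*(p^2 - 4*p + 4) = (p - 2)*(p - 1)*(p - 2)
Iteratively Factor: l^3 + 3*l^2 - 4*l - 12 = (l - 2)*(l^2 + 5*l + 6) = (l - 2)*(l + 2)*(l + 3)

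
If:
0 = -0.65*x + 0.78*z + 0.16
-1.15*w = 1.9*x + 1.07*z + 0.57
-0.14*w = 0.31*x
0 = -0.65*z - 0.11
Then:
No Solution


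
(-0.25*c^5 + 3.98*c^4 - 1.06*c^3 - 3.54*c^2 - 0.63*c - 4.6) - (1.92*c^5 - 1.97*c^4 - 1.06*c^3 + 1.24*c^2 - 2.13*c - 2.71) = -2.17*c^5 + 5.95*c^4 - 4.78*c^2 + 1.5*c - 1.89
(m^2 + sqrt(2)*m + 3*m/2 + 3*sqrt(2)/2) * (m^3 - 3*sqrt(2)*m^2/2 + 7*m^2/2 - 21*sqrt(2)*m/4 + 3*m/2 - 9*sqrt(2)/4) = m^5 - sqrt(2)*m^4/2 + 5*m^4 - 5*sqrt(2)*m^3/2 + 15*m^3/4 - 51*m^2/4 - 27*sqrt(2)*m^2/8 - 81*m/4 - 9*sqrt(2)*m/8 - 27/4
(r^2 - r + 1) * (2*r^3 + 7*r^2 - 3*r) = 2*r^5 + 5*r^4 - 8*r^3 + 10*r^2 - 3*r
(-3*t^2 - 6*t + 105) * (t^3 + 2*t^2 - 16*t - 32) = -3*t^5 - 12*t^4 + 141*t^3 + 402*t^2 - 1488*t - 3360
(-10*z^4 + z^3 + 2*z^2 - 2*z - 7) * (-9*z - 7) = 90*z^5 + 61*z^4 - 25*z^3 + 4*z^2 + 77*z + 49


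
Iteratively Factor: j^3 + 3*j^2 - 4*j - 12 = (j - 2)*(j^2 + 5*j + 6) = (j - 2)*(j + 2)*(j + 3)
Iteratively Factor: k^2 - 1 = (k + 1)*(k - 1)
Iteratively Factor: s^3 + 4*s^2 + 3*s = (s + 1)*(s^2 + 3*s) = (s + 1)*(s + 3)*(s)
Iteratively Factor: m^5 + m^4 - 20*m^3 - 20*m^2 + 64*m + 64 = (m + 2)*(m^4 - m^3 - 18*m^2 + 16*m + 32) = (m + 1)*(m + 2)*(m^3 - 2*m^2 - 16*m + 32) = (m + 1)*(m + 2)*(m + 4)*(m^2 - 6*m + 8) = (m - 2)*(m + 1)*(m + 2)*(m + 4)*(m - 4)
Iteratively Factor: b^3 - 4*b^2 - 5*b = (b)*(b^2 - 4*b - 5) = b*(b + 1)*(b - 5)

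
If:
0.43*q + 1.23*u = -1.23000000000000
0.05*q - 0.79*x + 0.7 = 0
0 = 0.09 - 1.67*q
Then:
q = 0.05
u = -1.02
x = 0.89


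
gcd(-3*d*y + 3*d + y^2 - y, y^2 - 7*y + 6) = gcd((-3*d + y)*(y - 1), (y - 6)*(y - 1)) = y - 1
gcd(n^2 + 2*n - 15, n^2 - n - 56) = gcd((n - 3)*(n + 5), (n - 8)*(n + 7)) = 1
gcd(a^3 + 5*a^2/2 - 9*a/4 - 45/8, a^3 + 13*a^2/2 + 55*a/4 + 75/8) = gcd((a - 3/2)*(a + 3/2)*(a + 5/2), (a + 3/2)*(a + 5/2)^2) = a^2 + 4*a + 15/4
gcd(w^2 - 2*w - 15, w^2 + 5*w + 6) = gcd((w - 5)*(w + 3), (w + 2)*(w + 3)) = w + 3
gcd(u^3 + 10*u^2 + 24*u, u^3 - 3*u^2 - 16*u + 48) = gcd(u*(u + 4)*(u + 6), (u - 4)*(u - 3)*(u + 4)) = u + 4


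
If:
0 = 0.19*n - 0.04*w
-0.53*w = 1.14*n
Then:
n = 0.00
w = 0.00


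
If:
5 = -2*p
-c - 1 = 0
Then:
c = -1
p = -5/2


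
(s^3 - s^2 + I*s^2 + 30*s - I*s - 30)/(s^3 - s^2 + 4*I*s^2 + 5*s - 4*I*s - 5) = (s^2 + I*s + 30)/(s^2 + 4*I*s + 5)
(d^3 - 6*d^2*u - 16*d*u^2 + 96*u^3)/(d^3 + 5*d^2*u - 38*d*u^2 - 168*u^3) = (d - 4*u)/(d + 7*u)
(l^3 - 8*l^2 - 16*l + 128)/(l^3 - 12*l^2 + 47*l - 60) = (l^2 - 4*l - 32)/(l^2 - 8*l + 15)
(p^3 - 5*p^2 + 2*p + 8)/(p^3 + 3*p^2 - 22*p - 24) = (p - 2)/(p + 6)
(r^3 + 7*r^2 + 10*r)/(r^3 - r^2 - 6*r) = (r + 5)/(r - 3)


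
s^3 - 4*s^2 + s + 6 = (s - 3)*(s - 2)*(s + 1)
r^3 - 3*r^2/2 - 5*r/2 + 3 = (r - 2)*(r - 1)*(r + 3/2)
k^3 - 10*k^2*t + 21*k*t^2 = k*(k - 7*t)*(k - 3*t)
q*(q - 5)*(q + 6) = q^3 + q^2 - 30*q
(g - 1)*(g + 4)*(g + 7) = g^3 + 10*g^2 + 17*g - 28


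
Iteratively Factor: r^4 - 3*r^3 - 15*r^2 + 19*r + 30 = (r - 5)*(r^3 + 2*r^2 - 5*r - 6) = (r - 5)*(r + 1)*(r^2 + r - 6) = (r - 5)*(r + 1)*(r + 3)*(r - 2)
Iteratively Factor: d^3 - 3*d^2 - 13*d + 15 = (d - 5)*(d^2 + 2*d - 3) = (d - 5)*(d - 1)*(d + 3)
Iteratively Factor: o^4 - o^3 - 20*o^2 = (o - 5)*(o^3 + 4*o^2) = o*(o - 5)*(o^2 + 4*o) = o*(o - 5)*(o + 4)*(o)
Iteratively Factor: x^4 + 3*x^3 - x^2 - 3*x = (x + 1)*(x^3 + 2*x^2 - 3*x) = (x - 1)*(x + 1)*(x^2 + 3*x) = (x - 1)*(x + 1)*(x + 3)*(x)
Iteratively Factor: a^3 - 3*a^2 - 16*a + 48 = (a - 3)*(a^2 - 16) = (a - 4)*(a - 3)*(a + 4)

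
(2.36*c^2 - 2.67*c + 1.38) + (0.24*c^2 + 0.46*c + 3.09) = 2.6*c^2 - 2.21*c + 4.47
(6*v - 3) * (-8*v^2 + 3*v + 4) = -48*v^3 + 42*v^2 + 15*v - 12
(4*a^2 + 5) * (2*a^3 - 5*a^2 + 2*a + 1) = 8*a^5 - 20*a^4 + 18*a^3 - 21*a^2 + 10*a + 5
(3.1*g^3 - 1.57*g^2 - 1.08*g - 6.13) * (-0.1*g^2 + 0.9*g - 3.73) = -0.31*g^5 + 2.947*g^4 - 12.868*g^3 + 5.4971*g^2 - 1.4886*g + 22.8649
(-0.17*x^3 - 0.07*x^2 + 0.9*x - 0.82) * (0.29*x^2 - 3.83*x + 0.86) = -0.0493*x^5 + 0.6308*x^4 + 0.3829*x^3 - 3.745*x^2 + 3.9146*x - 0.7052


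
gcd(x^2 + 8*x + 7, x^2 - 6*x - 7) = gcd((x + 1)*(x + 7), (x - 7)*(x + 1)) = x + 1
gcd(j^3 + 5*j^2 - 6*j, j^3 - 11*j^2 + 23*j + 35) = 1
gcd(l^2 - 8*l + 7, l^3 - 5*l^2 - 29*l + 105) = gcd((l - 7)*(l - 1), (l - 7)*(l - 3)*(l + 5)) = l - 7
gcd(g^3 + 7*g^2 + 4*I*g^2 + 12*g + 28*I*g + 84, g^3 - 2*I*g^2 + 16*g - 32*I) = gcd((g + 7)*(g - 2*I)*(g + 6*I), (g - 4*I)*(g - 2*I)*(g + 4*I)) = g - 2*I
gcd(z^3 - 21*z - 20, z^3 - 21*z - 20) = z^3 - 21*z - 20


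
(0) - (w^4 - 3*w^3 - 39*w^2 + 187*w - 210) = -w^4 + 3*w^3 + 39*w^2 - 187*w + 210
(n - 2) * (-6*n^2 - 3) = -6*n^3 + 12*n^2 - 3*n + 6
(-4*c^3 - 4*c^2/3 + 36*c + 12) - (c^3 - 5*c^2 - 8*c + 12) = -5*c^3 + 11*c^2/3 + 44*c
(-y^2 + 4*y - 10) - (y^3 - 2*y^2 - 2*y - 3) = -y^3 + y^2 + 6*y - 7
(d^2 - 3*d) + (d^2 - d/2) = 2*d^2 - 7*d/2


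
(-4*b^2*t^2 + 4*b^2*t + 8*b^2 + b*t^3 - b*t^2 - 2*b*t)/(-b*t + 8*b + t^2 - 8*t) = b*(4*b*t^2 - 4*b*t - 8*b - t^3 + t^2 + 2*t)/(b*t - 8*b - t^2 + 8*t)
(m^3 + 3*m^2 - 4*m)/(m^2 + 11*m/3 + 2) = 3*m*(m^2 + 3*m - 4)/(3*m^2 + 11*m + 6)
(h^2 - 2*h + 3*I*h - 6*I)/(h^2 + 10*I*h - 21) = (h - 2)/(h + 7*I)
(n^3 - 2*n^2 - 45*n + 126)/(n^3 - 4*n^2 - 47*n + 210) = (n - 3)/(n - 5)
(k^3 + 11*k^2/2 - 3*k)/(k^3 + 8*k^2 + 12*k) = (k - 1/2)/(k + 2)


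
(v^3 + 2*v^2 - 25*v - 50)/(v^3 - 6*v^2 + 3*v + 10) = (v^2 + 7*v + 10)/(v^2 - v - 2)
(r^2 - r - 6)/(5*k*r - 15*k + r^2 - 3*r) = (r + 2)/(5*k + r)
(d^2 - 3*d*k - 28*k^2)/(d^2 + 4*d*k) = (d - 7*k)/d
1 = 1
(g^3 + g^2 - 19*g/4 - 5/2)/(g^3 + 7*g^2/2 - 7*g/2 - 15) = (g + 1/2)/(g + 3)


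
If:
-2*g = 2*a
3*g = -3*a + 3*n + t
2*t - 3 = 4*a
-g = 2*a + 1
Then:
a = -1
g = 1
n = 1/6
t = -1/2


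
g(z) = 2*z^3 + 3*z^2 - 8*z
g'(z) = 6*z^2 + 6*z - 8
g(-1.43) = 11.73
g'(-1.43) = -4.31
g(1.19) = -1.90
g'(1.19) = 7.64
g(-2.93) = -1.11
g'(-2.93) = 25.93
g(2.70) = 39.64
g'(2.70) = 51.94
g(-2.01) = 11.96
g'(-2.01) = 4.18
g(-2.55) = 6.74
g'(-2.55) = 15.72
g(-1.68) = 12.42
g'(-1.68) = -1.15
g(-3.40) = -16.73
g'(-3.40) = 40.96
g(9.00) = 1629.00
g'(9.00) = 532.00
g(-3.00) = -3.00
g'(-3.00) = 28.00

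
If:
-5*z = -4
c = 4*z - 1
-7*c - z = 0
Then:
No Solution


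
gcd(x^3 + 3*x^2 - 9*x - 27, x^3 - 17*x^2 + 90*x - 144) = x - 3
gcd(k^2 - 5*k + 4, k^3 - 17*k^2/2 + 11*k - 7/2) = k - 1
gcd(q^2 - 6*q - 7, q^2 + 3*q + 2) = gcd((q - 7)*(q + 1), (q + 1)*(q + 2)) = q + 1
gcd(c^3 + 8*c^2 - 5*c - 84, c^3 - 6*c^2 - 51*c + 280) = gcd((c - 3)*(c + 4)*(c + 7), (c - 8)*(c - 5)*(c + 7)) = c + 7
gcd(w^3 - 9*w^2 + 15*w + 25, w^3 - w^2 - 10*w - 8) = w + 1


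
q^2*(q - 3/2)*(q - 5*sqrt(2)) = q^4 - 5*sqrt(2)*q^3 - 3*q^3/2 + 15*sqrt(2)*q^2/2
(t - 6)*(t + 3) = t^2 - 3*t - 18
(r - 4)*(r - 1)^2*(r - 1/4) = r^4 - 25*r^3/4 + 21*r^2/2 - 25*r/4 + 1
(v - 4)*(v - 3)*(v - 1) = v^3 - 8*v^2 + 19*v - 12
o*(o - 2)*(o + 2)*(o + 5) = o^4 + 5*o^3 - 4*o^2 - 20*o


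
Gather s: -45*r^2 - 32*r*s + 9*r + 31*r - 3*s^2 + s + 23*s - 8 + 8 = -45*r^2 + 40*r - 3*s^2 + s*(24 - 32*r)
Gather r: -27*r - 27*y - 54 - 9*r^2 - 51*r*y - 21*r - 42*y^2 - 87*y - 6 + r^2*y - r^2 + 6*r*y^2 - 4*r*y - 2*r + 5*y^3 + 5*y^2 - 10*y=r^2*(y - 10) + r*(6*y^2 - 55*y - 50) + 5*y^3 - 37*y^2 - 124*y - 60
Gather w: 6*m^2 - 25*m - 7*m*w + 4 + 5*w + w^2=6*m^2 - 25*m + w^2 + w*(5 - 7*m) + 4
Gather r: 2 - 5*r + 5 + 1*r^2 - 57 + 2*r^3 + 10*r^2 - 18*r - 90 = 2*r^3 + 11*r^2 - 23*r - 140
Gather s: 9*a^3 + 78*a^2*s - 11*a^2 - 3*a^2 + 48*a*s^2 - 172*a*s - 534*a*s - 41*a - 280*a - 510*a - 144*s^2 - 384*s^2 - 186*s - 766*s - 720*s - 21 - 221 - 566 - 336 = 9*a^3 - 14*a^2 - 831*a + s^2*(48*a - 528) + s*(78*a^2 - 706*a - 1672) - 1144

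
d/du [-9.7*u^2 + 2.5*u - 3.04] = 2.5 - 19.4*u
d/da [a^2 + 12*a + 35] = 2*a + 12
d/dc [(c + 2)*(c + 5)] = 2*c + 7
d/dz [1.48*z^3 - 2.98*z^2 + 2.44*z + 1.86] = 4.44*z^2 - 5.96*z + 2.44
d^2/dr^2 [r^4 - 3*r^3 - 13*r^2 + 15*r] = 12*r^2 - 18*r - 26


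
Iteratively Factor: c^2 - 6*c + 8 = (c - 2)*(c - 4)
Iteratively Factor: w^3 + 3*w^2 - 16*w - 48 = (w - 4)*(w^2 + 7*w + 12) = (w - 4)*(w + 4)*(w + 3)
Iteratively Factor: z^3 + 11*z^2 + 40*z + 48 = (z + 4)*(z^2 + 7*z + 12) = (z + 3)*(z + 4)*(z + 4)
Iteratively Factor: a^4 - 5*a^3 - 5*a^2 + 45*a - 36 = (a - 1)*(a^3 - 4*a^2 - 9*a + 36) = (a - 1)*(a + 3)*(a^2 - 7*a + 12) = (a - 3)*(a - 1)*(a + 3)*(a - 4)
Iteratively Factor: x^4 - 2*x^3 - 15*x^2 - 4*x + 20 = (x - 1)*(x^3 - x^2 - 16*x - 20) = (x - 5)*(x - 1)*(x^2 + 4*x + 4) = (x - 5)*(x - 1)*(x + 2)*(x + 2)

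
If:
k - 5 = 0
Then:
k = 5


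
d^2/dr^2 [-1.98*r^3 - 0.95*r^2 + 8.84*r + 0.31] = -11.88*r - 1.9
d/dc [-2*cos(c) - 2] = 2*sin(c)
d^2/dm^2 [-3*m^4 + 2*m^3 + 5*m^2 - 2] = -36*m^2 + 12*m + 10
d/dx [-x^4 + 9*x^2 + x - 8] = -4*x^3 + 18*x + 1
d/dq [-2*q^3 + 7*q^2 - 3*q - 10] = -6*q^2 + 14*q - 3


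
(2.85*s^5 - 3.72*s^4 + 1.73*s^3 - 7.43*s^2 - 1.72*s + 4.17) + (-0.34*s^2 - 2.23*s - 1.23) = 2.85*s^5 - 3.72*s^4 + 1.73*s^3 - 7.77*s^2 - 3.95*s + 2.94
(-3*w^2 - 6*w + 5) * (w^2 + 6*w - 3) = -3*w^4 - 24*w^3 - 22*w^2 + 48*w - 15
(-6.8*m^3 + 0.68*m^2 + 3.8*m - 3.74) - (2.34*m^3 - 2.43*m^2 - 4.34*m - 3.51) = -9.14*m^3 + 3.11*m^2 + 8.14*m - 0.23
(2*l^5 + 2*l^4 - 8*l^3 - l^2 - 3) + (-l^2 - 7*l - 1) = 2*l^5 + 2*l^4 - 8*l^3 - 2*l^2 - 7*l - 4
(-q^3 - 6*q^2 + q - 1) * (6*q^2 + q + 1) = -6*q^5 - 37*q^4 - q^3 - 11*q^2 - 1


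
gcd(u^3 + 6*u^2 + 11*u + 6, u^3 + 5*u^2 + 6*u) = u^2 + 5*u + 6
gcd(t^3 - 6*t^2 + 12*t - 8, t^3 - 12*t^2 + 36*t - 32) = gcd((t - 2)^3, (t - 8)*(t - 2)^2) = t^2 - 4*t + 4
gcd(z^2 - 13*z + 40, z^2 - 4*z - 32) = z - 8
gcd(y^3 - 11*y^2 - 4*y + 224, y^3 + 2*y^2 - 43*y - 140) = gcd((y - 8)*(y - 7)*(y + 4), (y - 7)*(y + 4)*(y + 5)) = y^2 - 3*y - 28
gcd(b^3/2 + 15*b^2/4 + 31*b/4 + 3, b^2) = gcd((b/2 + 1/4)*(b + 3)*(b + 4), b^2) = 1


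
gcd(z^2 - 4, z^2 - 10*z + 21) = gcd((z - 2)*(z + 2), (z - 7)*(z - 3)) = 1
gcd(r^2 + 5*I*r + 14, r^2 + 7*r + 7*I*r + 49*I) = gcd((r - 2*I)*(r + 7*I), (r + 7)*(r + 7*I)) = r + 7*I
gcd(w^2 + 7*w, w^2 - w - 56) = w + 7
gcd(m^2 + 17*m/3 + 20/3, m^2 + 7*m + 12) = m + 4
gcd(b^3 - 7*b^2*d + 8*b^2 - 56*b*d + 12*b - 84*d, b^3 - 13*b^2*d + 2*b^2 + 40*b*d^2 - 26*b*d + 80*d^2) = b + 2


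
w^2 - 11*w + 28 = (w - 7)*(w - 4)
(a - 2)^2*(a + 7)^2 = a^4 + 10*a^3 - 3*a^2 - 140*a + 196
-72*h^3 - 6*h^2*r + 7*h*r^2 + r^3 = (-3*h + r)*(4*h + r)*(6*h + r)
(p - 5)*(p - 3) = p^2 - 8*p + 15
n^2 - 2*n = n*(n - 2)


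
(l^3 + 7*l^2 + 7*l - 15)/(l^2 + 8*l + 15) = l - 1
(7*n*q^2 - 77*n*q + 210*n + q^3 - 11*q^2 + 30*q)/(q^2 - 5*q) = 7*n - 42*n/q + q - 6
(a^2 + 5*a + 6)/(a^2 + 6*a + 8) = (a + 3)/(a + 4)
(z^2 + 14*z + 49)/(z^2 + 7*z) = (z + 7)/z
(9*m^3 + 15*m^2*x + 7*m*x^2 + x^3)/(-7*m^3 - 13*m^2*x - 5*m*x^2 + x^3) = (9*m^2 + 6*m*x + x^2)/(-7*m^2 - 6*m*x + x^2)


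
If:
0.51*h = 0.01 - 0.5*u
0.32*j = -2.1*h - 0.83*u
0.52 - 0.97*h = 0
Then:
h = 0.54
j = -2.15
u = -0.53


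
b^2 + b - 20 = (b - 4)*(b + 5)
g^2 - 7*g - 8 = (g - 8)*(g + 1)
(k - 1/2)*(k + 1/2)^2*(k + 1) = k^4 + 3*k^3/2 + k^2/4 - 3*k/8 - 1/8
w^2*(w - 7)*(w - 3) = w^4 - 10*w^3 + 21*w^2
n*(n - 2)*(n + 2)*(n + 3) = n^4 + 3*n^3 - 4*n^2 - 12*n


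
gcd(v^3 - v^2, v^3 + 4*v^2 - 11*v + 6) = v - 1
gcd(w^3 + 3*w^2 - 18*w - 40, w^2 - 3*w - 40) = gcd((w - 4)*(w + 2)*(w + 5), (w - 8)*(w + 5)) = w + 5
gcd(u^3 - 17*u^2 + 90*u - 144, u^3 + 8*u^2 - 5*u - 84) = u - 3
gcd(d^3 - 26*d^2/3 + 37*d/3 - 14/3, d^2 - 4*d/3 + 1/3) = d - 1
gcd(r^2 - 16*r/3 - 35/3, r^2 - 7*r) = r - 7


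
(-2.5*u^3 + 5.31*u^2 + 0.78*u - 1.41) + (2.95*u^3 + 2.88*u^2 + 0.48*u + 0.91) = 0.45*u^3 + 8.19*u^2 + 1.26*u - 0.5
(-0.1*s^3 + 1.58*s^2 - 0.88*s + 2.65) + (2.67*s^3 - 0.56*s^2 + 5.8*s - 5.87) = 2.57*s^3 + 1.02*s^2 + 4.92*s - 3.22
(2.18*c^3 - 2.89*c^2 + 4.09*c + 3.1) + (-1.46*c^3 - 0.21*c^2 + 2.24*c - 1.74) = 0.72*c^3 - 3.1*c^2 + 6.33*c + 1.36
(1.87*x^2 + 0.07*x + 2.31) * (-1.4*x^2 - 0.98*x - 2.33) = -2.618*x^4 - 1.9306*x^3 - 7.6597*x^2 - 2.4269*x - 5.3823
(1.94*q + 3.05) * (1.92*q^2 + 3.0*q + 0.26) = 3.7248*q^3 + 11.676*q^2 + 9.6544*q + 0.793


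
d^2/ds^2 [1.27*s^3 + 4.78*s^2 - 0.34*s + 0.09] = 7.62*s + 9.56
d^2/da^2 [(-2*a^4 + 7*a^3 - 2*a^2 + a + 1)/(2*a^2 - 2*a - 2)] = (-2*a^6 + 6*a^5 - 3*a^3 + 6*a^2 + 21*a - 1)/(a^6 - 3*a^5 + 5*a^3 - 3*a - 1)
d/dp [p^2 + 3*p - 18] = 2*p + 3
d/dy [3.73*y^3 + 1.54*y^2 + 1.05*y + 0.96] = 11.19*y^2 + 3.08*y + 1.05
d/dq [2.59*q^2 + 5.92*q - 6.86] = 5.18*q + 5.92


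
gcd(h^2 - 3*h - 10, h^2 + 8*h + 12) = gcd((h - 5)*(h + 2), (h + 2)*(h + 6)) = h + 2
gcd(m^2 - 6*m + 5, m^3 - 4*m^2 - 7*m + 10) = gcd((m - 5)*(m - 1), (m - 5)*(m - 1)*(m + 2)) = m^2 - 6*m + 5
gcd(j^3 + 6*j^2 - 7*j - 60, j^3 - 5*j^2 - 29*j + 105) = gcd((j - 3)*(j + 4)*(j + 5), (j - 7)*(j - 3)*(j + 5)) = j^2 + 2*j - 15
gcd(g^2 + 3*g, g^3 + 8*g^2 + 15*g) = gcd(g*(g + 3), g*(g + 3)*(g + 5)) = g^2 + 3*g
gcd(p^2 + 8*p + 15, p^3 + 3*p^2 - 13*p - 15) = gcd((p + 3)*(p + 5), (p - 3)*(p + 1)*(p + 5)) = p + 5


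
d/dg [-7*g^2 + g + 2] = 1 - 14*g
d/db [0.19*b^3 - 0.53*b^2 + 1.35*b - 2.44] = 0.57*b^2 - 1.06*b + 1.35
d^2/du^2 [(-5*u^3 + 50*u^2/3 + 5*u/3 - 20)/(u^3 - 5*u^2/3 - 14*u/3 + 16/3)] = 30*(15*u^6 - 117*u^5 + 477*u^4 - 1127*u^3 + 1580*u^2 - 952*u - 176)/(27*u^9 - 135*u^8 - 153*u^7 + 1567*u^6 - 726*u^5 - 5772*u^4 + 6280*u^3 + 5568*u^2 - 10752*u + 4096)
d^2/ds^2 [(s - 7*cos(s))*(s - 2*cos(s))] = 9*s*cos(s) + 56*sin(s)^2 + 18*sin(s) - 26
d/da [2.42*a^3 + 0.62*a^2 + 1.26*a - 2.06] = 7.26*a^2 + 1.24*a + 1.26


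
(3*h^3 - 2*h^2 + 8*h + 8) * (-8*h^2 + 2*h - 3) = -24*h^5 + 22*h^4 - 77*h^3 - 42*h^2 - 8*h - 24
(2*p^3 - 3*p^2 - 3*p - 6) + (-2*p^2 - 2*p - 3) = 2*p^3 - 5*p^2 - 5*p - 9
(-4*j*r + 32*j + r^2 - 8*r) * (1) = -4*j*r + 32*j + r^2 - 8*r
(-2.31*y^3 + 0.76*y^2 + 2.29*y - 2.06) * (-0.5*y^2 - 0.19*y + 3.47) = 1.155*y^5 + 0.0589*y^4 - 9.3051*y^3 + 3.2321*y^2 + 8.3377*y - 7.1482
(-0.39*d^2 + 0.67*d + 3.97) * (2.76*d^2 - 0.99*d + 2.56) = -1.0764*d^4 + 2.2353*d^3 + 9.2955*d^2 - 2.2151*d + 10.1632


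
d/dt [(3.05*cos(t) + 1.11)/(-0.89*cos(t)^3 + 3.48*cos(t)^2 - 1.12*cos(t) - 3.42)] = (-5.429*cos(t)^3 + 7.6503*cos(t)^2 + 7.7256*cos(t) + 9.1878)*sin(t)/(0.7921*cos(t)^6 - 6.1944*cos(t)^5 + 14.104*cos(t)^4 - 1.7076*cos(t)^3 - 22.5488*cos(t)^2 + 7.6608*cos(t) + 11.6964)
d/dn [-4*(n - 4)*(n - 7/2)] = 30 - 8*n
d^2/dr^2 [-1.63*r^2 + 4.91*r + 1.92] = -3.26000000000000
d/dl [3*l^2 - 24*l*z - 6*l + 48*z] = 6*l - 24*z - 6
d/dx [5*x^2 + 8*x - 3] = 10*x + 8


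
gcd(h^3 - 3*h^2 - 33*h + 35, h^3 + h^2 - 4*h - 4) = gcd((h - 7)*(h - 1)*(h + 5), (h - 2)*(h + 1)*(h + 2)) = 1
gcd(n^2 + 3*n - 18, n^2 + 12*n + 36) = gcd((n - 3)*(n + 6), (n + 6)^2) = n + 6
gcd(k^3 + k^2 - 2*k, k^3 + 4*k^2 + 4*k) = k^2 + 2*k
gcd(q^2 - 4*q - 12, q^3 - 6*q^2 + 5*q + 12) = 1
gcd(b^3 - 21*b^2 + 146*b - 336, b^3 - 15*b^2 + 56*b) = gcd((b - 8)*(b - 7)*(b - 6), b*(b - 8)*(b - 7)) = b^2 - 15*b + 56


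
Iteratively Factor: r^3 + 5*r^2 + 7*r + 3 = (r + 3)*(r^2 + 2*r + 1) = (r + 1)*(r + 3)*(r + 1)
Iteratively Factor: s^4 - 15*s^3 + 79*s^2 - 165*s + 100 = (s - 5)*(s^3 - 10*s^2 + 29*s - 20) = (s - 5)*(s - 4)*(s^2 - 6*s + 5) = (s - 5)^2*(s - 4)*(s - 1)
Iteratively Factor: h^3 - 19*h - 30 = (h + 2)*(h^2 - 2*h - 15) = (h + 2)*(h + 3)*(h - 5)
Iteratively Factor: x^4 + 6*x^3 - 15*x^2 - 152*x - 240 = (x + 4)*(x^3 + 2*x^2 - 23*x - 60) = (x + 3)*(x + 4)*(x^2 - x - 20) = (x + 3)*(x + 4)^2*(x - 5)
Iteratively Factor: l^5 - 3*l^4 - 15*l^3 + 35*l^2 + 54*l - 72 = (l + 3)*(l^4 - 6*l^3 + 3*l^2 + 26*l - 24) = (l - 3)*(l + 3)*(l^3 - 3*l^2 - 6*l + 8) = (l - 3)*(l + 2)*(l + 3)*(l^2 - 5*l + 4) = (l - 3)*(l - 1)*(l + 2)*(l + 3)*(l - 4)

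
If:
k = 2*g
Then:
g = k/2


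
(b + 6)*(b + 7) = b^2 + 13*b + 42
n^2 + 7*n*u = n*(n + 7*u)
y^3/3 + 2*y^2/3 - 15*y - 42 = (y/3 + 1)*(y - 7)*(y + 6)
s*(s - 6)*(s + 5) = s^3 - s^2 - 30*s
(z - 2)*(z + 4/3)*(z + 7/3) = z^3 + 5*z^2/3 - 38*z/9 - 56/9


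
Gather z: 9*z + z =10*z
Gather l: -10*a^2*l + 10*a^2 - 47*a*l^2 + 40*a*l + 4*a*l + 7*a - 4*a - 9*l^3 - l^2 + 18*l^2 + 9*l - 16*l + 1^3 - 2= 10*a^2 + 3*a - 9*l^3 + l^2*(17 - 47*a) + l*(-10*a^2 + 44*a - 7) - 1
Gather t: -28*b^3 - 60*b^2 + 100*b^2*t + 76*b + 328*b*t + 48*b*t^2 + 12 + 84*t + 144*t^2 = -28*b^3 - 60*b^2 + 76*b + t^2*(48*b + 144) + t*(100*b^2 + 328*b + 84) + 12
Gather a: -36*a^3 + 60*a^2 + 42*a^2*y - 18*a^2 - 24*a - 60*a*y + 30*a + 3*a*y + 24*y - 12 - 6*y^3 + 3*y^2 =-36*a^3 + a^2*(42*y + 42) + a*(6 - 57*y) - 6*y^3 + 3*y^2 + 24*y - 12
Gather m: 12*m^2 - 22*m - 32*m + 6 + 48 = 12*m^2 - 54*m + 54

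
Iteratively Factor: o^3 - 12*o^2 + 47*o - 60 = (o - 4)*(o^2 - 8*o + 15) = (o - 4)*(o - 3)*(o - 5)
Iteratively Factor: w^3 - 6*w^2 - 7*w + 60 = (w - 4)*(w^2 - 2*w - 15) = (w - 4)*(w + 3)*(w - 5)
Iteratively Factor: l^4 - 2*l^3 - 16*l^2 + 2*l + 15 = (l + 3)*(l^3 - 5*l^2 - l + 5) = (l - 1)*(l + 3)*(l^2 - 4*l - 5) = (l - 1)*(l + 1)*(l + 3)*(l - 5)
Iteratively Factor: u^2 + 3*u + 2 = (u + 1)*(u + 2)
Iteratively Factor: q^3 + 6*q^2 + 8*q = (q + 4)*(q^2 + 2*q) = q*(q + 4)*(q + 2)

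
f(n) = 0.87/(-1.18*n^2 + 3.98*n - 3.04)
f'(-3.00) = -0.01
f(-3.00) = -0.03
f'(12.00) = 0.00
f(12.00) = -0.01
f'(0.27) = -0.69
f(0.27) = -0.42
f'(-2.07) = -0.03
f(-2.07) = -0.05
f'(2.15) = 244.05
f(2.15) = 13.93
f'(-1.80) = -0.04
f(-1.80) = -0.06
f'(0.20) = -0.58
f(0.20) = -0.38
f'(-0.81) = -0.10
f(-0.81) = -0.12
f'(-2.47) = -0.02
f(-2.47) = -0.04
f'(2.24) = 547.36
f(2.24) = -19.09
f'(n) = 0.87*(2.36*n - 3.98)/(-1.18*n^2 + 3.98*n - 3.04)^2 = (2.0532*n - 3.4626)/(1.18*n^2 - 3.98*n + 3.04)^2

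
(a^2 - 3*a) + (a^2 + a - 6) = 2*a^2 - 2*a - 6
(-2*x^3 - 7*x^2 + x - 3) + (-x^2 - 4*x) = -2*x^3 - 8*x^2 - 3*x - 3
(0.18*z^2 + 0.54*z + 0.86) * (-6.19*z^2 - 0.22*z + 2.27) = -1.1142*z^4 - 3.3822*z^3 - 5.0336*z^2 + 1.0366*z + 1.9522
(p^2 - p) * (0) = 0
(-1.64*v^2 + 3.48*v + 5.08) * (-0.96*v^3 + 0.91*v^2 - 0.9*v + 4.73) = 1.5744*v^5 - 4.8332*v^4 - 0.234*v^3 - 6.2664*v^2 + 11.8884*v + 24.0284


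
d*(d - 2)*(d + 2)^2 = d^4 + 2*d^3 - 4*d^2 - 8*d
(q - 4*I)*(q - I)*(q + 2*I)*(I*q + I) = I*q^4 + 3*q^3 + I*q^3 + 3*q^2 + 6*I*q^2 + 8*q + 6*I*q + 8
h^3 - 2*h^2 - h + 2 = (h - 2)*(h - 1)*(h + 1)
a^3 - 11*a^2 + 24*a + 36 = (a - 6)^2*(a + 1)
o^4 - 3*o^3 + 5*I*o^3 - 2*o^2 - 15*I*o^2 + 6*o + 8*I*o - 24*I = (o - 3)*(o - I)*(o + 2*I)*(o + 4*I)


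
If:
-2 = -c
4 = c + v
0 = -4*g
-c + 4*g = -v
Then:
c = 2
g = 0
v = 2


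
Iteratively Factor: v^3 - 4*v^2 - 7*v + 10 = (v - 1)*(v^2 - 3*v - 10) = (v - 1)*(v + 2)*(v - 5)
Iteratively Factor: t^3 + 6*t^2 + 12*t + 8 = (t + 2)*(t^2 + 4*t + 4) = (t + 2)^2*(t + 2)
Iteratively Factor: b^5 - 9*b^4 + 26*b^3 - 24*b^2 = (b)*(b^4 - 9*b^3 + 26*b^2 - 24*b) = b^2*(b^3 - 9*b^2 + 26*b - 24) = b^2*(b - 3)*(b^2 - 6*b + 8) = b^2*(b - 4)*(b - 3)*(b - 2)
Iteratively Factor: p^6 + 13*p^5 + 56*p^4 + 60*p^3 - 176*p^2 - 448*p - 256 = (p + 1)*(p^5 + 12*p^4 + 44*p^3 + 16*p^2 - 192*p - 256) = (p + 1)*(p + 4)*(p^4 + 8*p^3 + 12*p^2 - 32*p - 64) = (p + 1)*(p + 4)^2*(p^3 + 4*p^2 - 4*p - 16) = (p + 1)*(p + 2)*(p + 4)^2*(p^2 + 2*p - 8) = (p - 2)*(p + 1)*(p + 2)*(p + 4)^2*(p + 4)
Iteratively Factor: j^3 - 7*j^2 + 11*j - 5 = (j - 1)*(j^2 - 6*j + 5) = (j - 1)^2*(j - 5)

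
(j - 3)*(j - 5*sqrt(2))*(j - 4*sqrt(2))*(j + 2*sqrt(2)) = j^4 - 7*sqrt(2)*j^3 - 3*j^3 + 4*j^2 + 21*sqrt(2)*j^2 - 12*j + 80*sqrt(2)*j - 240*sqrt(2)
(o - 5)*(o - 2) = o^2 - 7*o + 10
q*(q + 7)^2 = q^3 + 14*q^2 + 49*q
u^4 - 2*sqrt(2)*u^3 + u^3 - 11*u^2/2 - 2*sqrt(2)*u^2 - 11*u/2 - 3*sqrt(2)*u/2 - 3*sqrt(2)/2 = (u + 1)*(u - 3*sqrt(2))*(u + sqrt(2)/2)^2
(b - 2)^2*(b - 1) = b^3 - 5*b^2 + 8*b - 4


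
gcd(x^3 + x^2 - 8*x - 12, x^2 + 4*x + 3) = 1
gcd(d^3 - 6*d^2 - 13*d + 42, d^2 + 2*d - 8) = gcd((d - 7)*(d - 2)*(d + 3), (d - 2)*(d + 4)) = d - 2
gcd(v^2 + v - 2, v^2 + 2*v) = v + 2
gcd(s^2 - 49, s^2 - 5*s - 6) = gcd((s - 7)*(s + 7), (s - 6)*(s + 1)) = 1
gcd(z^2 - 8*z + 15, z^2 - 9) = z - 3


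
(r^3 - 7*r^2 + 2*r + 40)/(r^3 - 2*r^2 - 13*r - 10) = (r - 4)/(r + 1)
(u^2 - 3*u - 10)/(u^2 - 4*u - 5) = (u + 2)/(u + 1)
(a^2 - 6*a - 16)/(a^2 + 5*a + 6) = (a - 8)/(a + 3)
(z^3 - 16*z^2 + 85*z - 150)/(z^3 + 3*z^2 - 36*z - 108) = (z^2 - 10*z + 25)/(z^2 + 9*z + 18)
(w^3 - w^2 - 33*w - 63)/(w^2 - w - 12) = (w^2 - 4*w - 21)/(w - 4)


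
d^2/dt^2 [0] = 0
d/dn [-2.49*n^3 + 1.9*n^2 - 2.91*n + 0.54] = -7.47*n^2 + 3.8*n - 2.91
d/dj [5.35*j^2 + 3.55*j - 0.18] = 10.7*j + 3.55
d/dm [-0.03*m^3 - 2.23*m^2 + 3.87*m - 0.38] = -0.09*m^2 - 4.46*m + 3.87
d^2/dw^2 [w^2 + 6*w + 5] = 2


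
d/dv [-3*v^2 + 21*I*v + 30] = -6*v + 21*I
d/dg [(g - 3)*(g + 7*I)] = 2*g - 3 + 7*I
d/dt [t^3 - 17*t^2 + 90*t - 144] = 3*t^2 - 34*t + 90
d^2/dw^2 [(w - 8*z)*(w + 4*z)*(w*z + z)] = 2*z*(3*w - 4*z + 1)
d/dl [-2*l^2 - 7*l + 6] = -4*l - 7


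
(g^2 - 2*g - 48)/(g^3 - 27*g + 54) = (g - 8)/(g^2 - 6*g + 9)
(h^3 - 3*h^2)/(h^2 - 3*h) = h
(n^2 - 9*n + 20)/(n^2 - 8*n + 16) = (n - 5)/(n - 4)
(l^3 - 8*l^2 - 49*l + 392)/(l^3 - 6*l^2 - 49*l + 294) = (l - 8)/(l - 6)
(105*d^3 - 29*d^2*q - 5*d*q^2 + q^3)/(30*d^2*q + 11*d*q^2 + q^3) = (21*d^2 - 10*d*q + q^2)/(q*(6*d + q))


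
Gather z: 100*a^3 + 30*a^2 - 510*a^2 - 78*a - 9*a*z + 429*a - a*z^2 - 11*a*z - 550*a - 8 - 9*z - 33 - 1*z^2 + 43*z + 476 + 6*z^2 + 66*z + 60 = 100*a^3 - 480*a^2 - 199*a + z^2*(5 - a) + z*(100 - 20*a) + 495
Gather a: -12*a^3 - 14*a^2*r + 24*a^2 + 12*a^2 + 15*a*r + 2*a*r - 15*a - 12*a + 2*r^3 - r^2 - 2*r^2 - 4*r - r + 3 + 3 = -12*a^3 + a^2*(36 - 14*r) + a*(17*r - 27) + 2*r^3 - 3*r^2 - 5*r + 6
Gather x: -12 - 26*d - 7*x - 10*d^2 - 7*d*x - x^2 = -10*d^2 - 26*d - x^2 + x*(-7*d - 7) - 12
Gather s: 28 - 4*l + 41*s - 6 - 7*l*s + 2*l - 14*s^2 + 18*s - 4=-2*l - 14*s^2 + s*(59 - 7*l) + 18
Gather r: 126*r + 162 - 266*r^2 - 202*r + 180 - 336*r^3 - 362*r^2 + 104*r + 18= -336*r^3 - 628*r^2 + 28*r + 360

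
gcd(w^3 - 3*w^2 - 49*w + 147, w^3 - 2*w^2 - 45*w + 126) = w^2 + 4*w - 21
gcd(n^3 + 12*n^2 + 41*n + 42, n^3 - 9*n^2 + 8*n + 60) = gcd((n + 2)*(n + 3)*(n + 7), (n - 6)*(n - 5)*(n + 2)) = n + 2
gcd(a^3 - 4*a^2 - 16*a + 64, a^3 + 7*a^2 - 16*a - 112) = a^2 - 16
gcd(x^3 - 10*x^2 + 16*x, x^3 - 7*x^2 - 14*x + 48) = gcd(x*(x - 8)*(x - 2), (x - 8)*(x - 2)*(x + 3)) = x^2 - 10*x + 16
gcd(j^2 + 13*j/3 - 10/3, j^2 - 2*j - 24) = 1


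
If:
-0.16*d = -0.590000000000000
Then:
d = 3.69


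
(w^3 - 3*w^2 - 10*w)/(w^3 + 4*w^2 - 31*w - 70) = w/(w + 7)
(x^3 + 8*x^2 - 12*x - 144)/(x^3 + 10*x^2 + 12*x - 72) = (x - 4)/(x - 2)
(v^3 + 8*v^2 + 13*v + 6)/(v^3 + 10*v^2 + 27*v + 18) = (v + 1)/(v + 3)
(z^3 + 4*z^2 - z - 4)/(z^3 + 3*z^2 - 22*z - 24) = (z^2 + 3*z - 4)/(z^2 + 2*z - 24)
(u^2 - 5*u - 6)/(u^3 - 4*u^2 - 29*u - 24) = (u - 6)/(u^2 - 5*u - 24)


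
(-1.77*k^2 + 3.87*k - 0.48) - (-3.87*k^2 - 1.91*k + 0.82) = 2.1*k^2 + 5.78*k - 1.3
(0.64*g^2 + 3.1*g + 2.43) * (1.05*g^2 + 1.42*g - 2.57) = 0.672*g^4 + 4.1638*g^3 + 5.3087*g^2 - 4.5164*g - 6.2451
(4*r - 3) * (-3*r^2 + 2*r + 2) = -12*r^3 + 17*r^2 + 2*r - 6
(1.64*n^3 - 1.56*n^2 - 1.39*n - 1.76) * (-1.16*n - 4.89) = -1.9024*n^4 - 6.21*n^3 + 9.2408*n^2 + 8.8387*n + 8.6064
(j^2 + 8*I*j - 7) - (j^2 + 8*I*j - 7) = 0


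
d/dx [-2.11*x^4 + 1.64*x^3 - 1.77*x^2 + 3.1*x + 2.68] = -8.44*x^3 + 4.92*x^2 - 3.54*x + 3.1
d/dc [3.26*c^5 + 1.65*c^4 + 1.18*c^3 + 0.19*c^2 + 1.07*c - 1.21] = 16.3*c^4 + 6.6*c^3 + 3.54*c^2 + 0.38*c + 1.07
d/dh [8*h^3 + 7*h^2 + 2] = 2*h*(12*h + 7)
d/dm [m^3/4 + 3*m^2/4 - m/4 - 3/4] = 3*m^2/4 + 3*m/2 - 1/4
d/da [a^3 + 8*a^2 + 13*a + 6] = 3*a^2 + 16*a + 13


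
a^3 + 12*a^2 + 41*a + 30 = (a + 1)*(a + 5)*(a + 6)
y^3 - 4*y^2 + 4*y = y*(y - 2)^2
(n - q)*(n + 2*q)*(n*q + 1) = n^3*q + n^2*q^2 + n^2 - 2*n*q^3 + n*q - 2*q^2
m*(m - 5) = m^2 - 5*m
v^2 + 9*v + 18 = (v + 3)*(v + 6)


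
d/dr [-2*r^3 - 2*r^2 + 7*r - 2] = -6*r^2 - 4*r + 7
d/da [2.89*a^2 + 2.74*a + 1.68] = 5.78*a + 2.74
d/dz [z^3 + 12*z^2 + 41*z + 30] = 3*z^2 + 24*z + 41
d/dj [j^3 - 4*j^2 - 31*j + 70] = 3*j^2 - 8*j - 31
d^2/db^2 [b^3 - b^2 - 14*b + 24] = 6*b - 2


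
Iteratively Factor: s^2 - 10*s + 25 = (s - 5)*(s - 5)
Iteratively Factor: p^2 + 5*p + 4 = (p + 1)*(p + 4)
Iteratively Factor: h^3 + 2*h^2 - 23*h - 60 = (h + 3)*(h^2 - h - 20) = (h + 3)*(h + 4)*(h - 5)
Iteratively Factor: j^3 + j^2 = (j)*(j^2 + j) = j*(j + 1)*(j)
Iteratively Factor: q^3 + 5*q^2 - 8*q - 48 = (q + 4)*(q^2 + q - 12) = (q + 4)^2*(q - 3)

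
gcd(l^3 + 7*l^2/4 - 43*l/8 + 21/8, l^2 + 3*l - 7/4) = l + 7/2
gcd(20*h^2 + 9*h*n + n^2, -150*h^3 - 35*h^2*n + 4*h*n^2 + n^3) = 5*h + n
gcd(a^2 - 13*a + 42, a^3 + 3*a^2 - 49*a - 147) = a - 7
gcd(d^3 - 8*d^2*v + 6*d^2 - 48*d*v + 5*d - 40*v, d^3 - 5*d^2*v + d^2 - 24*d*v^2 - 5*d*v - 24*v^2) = -d^2 + 8*d*v - d + 8*v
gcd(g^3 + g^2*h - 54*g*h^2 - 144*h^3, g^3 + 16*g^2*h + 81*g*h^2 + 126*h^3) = g^2 + 9*g*h + 18*h^2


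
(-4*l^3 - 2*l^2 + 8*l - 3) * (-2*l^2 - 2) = 8*l^5 + 4*l^4 - 8*l^3 + 10*l^2 - 16*l + 6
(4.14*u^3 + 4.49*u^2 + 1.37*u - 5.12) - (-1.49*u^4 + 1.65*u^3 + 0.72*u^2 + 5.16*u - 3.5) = 1.49*u^4 + 2.49*u^3 + 3.77*u^2 - 3.79*u - 1.62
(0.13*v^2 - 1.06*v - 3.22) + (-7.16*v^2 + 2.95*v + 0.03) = -7.03*v^2 + 1.89*v - 3.19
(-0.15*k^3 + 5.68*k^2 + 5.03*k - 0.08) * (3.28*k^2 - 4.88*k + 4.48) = -0.492*k^5 + 19.3624*k^4 - 11.892*k^3 + 0.637599999999999*k^2 + 22.9248*k - 0.3584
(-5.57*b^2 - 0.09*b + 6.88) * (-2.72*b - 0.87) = 15.1504*b^3 + 5.0907*b^2 - 18.6353*b - 5.9856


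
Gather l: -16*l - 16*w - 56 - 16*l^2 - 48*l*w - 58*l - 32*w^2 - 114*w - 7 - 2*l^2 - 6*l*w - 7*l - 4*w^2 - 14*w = -18*l^2 + l*(-54*w - 81) - 36*w^2 - 144*w - 63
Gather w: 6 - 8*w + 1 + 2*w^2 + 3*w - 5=2*w^2 - 5*w + 2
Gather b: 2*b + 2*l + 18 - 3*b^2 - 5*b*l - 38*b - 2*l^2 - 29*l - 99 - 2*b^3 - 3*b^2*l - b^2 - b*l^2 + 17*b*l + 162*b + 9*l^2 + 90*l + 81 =-2*b^3 + b^2*(-3*l - 4) + b*(-l^2 + 12*l + 126) + 7*l^2 + 63*l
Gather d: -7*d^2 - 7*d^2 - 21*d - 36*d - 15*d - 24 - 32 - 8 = -14*d^2 - 72*d - 64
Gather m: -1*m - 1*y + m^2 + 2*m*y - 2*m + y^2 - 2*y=m^2 + m*(2*y - 3) + y^2 - 3*y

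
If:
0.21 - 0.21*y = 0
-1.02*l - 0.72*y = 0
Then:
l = -0.71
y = 1.00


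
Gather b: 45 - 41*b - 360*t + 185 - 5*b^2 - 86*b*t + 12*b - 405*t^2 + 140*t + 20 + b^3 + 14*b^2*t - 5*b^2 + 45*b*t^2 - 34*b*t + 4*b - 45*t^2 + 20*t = b^3 + b^2*(14*t - 10) + b*(45*t^2 - 120*t - 25) - 450*t^2 - 200*t + 250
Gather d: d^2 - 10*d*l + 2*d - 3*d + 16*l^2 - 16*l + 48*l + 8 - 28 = d^2 + d*(-10*l - 1) + 16*l^2 + 32*l - 20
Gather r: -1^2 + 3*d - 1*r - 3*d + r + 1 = 0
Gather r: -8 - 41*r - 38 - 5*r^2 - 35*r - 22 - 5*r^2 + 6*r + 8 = -10*r^2 - 70*r - 60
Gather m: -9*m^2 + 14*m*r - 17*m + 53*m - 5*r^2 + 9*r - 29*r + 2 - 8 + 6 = -9*m^2 + m*(14*r + 36) - 5*r^2 - 20*r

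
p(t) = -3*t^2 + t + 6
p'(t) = 1 - 6*t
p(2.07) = -4.78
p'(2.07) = -11.42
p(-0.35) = 5.28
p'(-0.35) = 3.10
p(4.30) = -45.17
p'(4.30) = -24.80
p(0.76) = 5.03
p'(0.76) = -3.56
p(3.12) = -20.08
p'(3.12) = -17.72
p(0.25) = 6.06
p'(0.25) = -0.50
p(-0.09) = 5.89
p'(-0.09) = 1.54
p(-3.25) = -28.94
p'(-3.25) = 20.50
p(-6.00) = -108.00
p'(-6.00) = 37.00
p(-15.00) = -684.00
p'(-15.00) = 91.00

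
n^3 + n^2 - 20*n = n*(n - 4)*(n + 5)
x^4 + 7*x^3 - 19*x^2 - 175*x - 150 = (x - 5)*(x + 1)*(x + 5)*(x + 6)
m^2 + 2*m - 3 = (m - 1)*(m + 3)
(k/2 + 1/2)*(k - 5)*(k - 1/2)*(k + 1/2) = k^4/2 - 2*k^3 - 21*k^2/8 + k/2 + 5/8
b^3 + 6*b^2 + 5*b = b*(b + 1)*(b + 5)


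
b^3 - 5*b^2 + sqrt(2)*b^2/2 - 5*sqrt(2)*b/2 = b*(b - 5)*(b + sqrt(2)/2)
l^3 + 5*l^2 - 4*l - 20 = (l - 2)*(l + 2)*(l + 5)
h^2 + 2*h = h*(h + 2)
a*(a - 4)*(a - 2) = a^3 - 6*a^2 + 8*a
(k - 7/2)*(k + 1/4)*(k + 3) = k^3 - k^2/4 - 85*k/8 - 21/8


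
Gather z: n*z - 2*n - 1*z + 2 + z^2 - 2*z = -2*n + z^2 + z*(n - 3) + 2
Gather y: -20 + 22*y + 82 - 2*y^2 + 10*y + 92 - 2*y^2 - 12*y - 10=-4*y^2 + 20*y + 144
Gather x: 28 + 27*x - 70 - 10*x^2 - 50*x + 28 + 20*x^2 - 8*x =10*x^2 - 31*x - 14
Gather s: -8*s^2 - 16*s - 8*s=-8*s^2 - 24*s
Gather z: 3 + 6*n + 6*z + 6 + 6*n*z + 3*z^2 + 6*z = 6*n + 3*z^2 + z*(6*n + 12) + 9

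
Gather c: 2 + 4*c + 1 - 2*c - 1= 2*c + 2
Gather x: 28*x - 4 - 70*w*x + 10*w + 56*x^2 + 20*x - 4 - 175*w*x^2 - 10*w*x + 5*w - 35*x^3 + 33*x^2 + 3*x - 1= 15*w - 35*x^3 + x^2*(89 - 175*w) + x*(51 - 80*w) - 9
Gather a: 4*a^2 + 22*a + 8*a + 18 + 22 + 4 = 4*a^2 + 30*a + 44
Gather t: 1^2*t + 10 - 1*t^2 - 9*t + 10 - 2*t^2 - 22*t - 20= -3*t^2 - 30*t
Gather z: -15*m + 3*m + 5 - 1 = 4 - 12*m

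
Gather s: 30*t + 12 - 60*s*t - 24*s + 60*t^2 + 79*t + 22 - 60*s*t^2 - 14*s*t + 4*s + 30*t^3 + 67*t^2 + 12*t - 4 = s*(-60*t^2 - 74*t - 20) + 30*t^3 + 127*t^2 + 121*t + 30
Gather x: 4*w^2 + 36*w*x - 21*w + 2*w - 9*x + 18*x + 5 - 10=4*w^2 - 19*w + x*(36*w + 9) - 5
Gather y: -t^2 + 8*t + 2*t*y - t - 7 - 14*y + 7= -t^2 + 7*t + y*(2*t - 14)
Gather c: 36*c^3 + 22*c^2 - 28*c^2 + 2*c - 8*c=36*c^3 - 6*c^2 - 6*c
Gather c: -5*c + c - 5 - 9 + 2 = -4*c - 12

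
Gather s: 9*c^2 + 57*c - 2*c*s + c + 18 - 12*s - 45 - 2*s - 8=9*c^2 + 58*c + s*(-2*c - 14) - 35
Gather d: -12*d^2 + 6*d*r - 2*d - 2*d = -12*d^2 + d*(6*r - 4)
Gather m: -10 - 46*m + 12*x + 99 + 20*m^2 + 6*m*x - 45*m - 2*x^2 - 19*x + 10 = 20*m^2 + m*(6*x - 91) - 2*x^2 - 7*x + 99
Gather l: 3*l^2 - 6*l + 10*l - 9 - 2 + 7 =3*l^2 + 4*l - 4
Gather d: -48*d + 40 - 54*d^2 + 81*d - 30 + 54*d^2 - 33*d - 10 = 0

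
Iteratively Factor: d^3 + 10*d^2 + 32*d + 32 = (d + 4)*(d^2 + 6*d + 8) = (d + 4)^2*(d + 2)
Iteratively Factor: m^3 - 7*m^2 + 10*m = (m)*(m^2 - 7*m + 10) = m*(m - 5)*(m - 2)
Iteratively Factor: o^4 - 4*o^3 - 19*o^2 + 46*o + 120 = (o - 4)*(o^3 - 19*o - 30) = (o - 5)*(o - 4)*(o^2 + 5*o + 6) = (o - 5)*(o - 4)*(o + 3)*(o + 2)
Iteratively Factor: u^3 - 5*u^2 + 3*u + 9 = (u - 3)*(u^2 - 2*u - 3) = (u - 3)*(u + 1)*(u - 3)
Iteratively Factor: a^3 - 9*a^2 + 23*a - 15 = (a - 3)*(a^2 - 6*a + 5) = (a - 5)*(a - 3)*(a - 1)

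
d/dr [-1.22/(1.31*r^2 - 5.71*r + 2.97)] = (3.1964*r - 6.9662)/(1.31*r^2 - 5.71*r + 2.97)^2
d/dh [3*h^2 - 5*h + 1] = 6*h - 5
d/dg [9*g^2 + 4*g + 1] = 18*g + 4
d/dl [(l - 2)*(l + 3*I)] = 2*l - 2 + 3*I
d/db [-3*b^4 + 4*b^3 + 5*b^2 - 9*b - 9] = -12*b^3 + 12*b^2 + 10*b - 9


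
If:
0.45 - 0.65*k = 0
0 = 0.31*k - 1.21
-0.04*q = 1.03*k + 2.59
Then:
No Solution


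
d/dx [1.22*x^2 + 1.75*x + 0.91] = 2.44*x + 1.75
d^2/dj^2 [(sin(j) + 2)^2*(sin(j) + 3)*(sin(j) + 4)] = -16*sin(j)^4 - 99*sin(j)^3 - 164*sin(j)^2 - 10*sin(j) + 88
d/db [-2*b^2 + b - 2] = 1 - 4*b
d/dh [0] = 0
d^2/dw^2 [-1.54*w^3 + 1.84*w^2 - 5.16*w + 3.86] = 3.68 - 9.24*w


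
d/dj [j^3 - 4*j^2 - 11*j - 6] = 3*j^2 - 8*j - 11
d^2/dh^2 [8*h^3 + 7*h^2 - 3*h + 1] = 48*h + 14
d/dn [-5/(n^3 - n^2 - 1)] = 5*n*(3*n - 2)/(-n^3 + n^2 + 1)^2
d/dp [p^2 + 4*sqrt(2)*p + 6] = 2*p + 4*sqrt(2)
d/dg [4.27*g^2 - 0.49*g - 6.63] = 8.54*g - 0.49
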